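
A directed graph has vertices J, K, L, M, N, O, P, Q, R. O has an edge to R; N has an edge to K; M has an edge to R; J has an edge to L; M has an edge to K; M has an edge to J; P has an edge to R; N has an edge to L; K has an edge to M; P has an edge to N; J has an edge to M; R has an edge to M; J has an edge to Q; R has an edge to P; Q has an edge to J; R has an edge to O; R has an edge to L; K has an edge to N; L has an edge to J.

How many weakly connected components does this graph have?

1

From J: component {J, K, L, M, N, O, P, Q, R}.
That's 1 component.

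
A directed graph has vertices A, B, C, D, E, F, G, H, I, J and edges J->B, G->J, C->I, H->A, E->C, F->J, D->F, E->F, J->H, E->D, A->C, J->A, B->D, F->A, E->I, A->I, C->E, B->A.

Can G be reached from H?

Explore from H.
Distance 1: reach A.
Distance 2: reach C, I.
Distance 3: reach E.
Distance 4: reach D, F.
Distance 5: reach J.
Distance 6: reach B.
The search from H is exhausted; no directed path reaches G.

No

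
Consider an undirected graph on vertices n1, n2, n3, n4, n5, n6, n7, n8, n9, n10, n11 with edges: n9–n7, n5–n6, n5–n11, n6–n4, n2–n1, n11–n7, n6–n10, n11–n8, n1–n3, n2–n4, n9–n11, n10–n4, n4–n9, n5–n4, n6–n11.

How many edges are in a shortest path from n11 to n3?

5

Distance 0: n11.
Distance 1: n5, n6, n7, n8, n9.
Distance 2: n4, n10.
Distance 3: n2.
Distance 4: n1.
Distance 5: n3 — contains n3.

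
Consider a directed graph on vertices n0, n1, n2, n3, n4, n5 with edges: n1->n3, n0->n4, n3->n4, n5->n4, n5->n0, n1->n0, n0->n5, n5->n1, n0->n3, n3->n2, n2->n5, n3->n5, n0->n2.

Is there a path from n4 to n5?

No

n4 has no outgoing edges, so nothing is reachable from it.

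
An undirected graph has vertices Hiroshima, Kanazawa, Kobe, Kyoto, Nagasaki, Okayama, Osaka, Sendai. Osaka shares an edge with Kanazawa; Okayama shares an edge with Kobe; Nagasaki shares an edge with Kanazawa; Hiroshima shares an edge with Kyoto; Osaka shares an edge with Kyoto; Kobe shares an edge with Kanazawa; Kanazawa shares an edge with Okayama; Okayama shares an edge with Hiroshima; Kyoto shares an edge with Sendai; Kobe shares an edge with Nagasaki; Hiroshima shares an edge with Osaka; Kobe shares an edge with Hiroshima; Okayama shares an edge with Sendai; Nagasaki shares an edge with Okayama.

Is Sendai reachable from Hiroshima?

Explore from Hiroshima.
Distance 1: reach Kobe, Kyoto, Okayama, Osaka.
Distance 2: reach Kanazawa, Nagasaki, Sendai.
Found Sendai.

Yes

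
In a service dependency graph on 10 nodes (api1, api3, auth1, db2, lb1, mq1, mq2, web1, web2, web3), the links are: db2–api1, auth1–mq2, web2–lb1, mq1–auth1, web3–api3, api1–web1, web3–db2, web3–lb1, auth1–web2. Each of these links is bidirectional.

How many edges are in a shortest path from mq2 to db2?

5

Distance 0: mq2.
Distance 1: auth1.
Distance 2: mq1, web2.
Distance 3: lb1.
Distance 4: web3.
Distance 5: api3, db2 — contains db2.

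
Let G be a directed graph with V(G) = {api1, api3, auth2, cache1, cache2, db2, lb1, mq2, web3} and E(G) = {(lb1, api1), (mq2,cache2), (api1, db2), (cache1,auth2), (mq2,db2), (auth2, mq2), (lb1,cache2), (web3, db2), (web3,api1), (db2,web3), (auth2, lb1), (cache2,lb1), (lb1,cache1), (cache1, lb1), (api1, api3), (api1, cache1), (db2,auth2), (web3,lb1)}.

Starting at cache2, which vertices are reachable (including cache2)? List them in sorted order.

Start at cache2.
Its neighbours: lb1.
Then their neighbours: api1, cache1.
Then next layer: api3, auth2, db2.
Then next layer: mq2, web3.
Every vertex is now reached.

api1, api3, auth2, cache1, cache2, db2, lb1, mq2, web3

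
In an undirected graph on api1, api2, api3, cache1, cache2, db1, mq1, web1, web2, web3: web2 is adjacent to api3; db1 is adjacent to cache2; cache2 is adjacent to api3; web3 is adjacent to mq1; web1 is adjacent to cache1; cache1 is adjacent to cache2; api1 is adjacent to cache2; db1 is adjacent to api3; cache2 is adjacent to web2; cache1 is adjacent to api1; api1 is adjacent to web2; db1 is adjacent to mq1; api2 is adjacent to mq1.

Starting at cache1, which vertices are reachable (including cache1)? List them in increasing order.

api1, api2, api3, cache1, cache2, db1, mq1, web1, web2, web3

Start at cache1.
Its neighbours: api1, cache2, web1.
Then their neighbours: api3, db1, web2.
Then next layer: mq1.
Then next layer: api2, web3.
Every vertex is now reached.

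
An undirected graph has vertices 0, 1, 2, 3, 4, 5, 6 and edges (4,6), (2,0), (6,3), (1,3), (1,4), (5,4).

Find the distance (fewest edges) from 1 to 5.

Distance 0: 1.
Distance 1: 3, 4.
Distance 2: 5, 6 — contains 5.

2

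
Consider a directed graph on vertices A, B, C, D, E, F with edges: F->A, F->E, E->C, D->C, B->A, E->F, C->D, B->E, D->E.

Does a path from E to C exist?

Explore from E.
Distance 1: reach C, F.
Found C.

Yes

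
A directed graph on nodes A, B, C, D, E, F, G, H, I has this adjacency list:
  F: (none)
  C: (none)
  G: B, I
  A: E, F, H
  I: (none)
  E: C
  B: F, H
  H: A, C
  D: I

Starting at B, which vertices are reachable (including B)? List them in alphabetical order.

Start at B.
Its neighbours: F, H.
Then their neighbours: A, C.
Then next layer: E.
Nothing further is reachable.

A, B, C, E, F, H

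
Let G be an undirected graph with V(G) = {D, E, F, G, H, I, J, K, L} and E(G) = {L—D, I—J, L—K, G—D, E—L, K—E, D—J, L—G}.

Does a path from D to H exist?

Explore from D.
Distance 1: reach G, J, L.
Distance 2: reach E, I, K.
The search is exhausted without reaching H; it lies in a different component.

No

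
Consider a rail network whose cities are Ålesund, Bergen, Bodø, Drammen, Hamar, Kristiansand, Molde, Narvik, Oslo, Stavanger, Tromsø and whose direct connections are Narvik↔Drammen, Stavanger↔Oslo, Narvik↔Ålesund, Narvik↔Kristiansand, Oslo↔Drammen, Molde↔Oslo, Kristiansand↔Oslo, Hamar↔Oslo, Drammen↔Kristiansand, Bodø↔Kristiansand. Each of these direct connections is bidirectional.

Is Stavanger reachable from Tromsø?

Tromsø has no edges, so nothing is reachable from it.

No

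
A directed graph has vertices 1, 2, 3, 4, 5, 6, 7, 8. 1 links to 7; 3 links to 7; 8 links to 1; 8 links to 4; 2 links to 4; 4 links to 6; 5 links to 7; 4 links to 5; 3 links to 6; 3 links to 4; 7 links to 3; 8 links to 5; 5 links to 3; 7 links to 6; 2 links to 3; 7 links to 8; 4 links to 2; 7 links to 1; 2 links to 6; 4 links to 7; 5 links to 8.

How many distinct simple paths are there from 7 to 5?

7→3→4→5
7→8→4→5
7→8→5

3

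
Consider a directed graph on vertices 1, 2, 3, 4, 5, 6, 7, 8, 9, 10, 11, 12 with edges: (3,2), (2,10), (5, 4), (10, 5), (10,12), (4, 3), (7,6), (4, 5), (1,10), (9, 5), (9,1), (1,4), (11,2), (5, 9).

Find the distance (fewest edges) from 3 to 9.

4

Distance 0: 3.
Distance 1: 2.
Distance 2: 10.
Distance 3: 5, 12.
Distance 4: 4, 9 — contains 9.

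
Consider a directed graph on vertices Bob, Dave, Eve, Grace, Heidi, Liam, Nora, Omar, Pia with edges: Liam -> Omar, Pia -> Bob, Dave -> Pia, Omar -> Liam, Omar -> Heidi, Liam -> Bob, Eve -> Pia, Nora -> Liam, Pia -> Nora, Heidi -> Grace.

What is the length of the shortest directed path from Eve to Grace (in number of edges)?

6

Distance 0: Eve.
Distance 1: Pia.
Distance 2: Bob, Nora.
Distance 3: Liam.
Distance 4: Omar.
Distance 5: Heidi.
Distance 6: Grace — contains Grace.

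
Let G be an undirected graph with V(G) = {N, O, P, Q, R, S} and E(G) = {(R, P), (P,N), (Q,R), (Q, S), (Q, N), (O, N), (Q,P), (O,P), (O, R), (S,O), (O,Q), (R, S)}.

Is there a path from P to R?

Explore from P.
Distance 1: reach N, O, Q, R.
Found R.

Yes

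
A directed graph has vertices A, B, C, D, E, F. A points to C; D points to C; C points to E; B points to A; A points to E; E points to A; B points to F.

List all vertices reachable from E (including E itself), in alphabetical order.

Start at E.
Its neighbours: A.
Then their neighbours: C.
Nothing further is reachable.

A, C, E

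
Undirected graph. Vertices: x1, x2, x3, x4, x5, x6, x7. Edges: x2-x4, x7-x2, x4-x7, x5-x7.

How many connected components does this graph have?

From x1: component {x1}.
From x2: component {x2, x4, x5, x7}.
From x3: component {x3}.
From x6: component {x6}.
That's 4 components.

4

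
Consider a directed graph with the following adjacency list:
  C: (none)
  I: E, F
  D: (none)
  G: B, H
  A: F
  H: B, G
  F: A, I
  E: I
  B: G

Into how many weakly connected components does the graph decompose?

4

From A: component {A, E, F, I}.
From B: component {B, G, H}.
From C: component {C}.
From D: component {D}.
That's 4 components.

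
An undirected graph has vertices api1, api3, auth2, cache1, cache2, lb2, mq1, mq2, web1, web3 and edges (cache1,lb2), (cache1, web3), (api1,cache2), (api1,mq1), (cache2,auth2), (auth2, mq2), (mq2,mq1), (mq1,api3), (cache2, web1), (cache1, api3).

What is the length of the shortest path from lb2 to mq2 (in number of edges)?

Distance 0: lb2.
Distance 1: cache1.
Distance 2: api3, web3.
Distance 3: mq1.
Distance 4: api1, mq2 — contains mq2.

4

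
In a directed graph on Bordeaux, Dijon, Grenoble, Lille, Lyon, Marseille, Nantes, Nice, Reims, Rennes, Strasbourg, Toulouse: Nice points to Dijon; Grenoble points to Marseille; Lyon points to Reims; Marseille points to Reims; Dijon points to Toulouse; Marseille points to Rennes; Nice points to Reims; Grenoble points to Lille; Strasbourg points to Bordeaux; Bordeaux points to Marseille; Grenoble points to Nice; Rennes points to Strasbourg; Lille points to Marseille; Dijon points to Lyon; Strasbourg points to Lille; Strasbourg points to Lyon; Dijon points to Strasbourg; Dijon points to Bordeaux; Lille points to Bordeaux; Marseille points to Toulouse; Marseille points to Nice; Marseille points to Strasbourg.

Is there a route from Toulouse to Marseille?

Toulouse has no outgoing edges, so nothing is reachable from it.

No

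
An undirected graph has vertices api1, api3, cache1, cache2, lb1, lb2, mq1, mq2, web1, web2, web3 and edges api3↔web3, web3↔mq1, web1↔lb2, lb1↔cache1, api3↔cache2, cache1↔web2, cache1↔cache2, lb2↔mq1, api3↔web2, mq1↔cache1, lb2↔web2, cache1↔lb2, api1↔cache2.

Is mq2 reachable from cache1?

Explore from cache1.
Distance 1: reach cache2, lb1, lb2, mq1, web2.
Distance 2: reach api1, api3, web1, web3.
The search is exhausted without reaching mq2; it lies in a different component.

No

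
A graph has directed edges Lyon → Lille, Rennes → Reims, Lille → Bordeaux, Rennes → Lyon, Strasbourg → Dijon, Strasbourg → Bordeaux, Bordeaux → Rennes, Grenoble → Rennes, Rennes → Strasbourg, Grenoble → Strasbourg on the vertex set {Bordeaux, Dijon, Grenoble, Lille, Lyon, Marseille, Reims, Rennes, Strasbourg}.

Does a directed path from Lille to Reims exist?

Explore from Lille.
Distance 1: reach Bordeaux.
Distance 2: reach Rennes.
Distance 3: reach Lyon, Reims, Strasbourg.
Found Reims.

Yes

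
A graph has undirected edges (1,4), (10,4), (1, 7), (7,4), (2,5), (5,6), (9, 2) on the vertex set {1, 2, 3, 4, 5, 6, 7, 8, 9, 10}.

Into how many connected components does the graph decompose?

From 1: component {1, 4, 7, 10}.
From 2: component {2, 5, 6, 9}.
From 3: component {3}.
From 8: component {8}.
That's 4 components.

4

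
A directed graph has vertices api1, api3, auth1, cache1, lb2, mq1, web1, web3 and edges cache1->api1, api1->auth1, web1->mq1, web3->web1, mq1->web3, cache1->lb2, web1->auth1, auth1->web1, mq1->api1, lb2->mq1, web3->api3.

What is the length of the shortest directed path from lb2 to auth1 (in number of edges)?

Distance 0: lb2.
Distance 1: mq1.
Distance 2: api1, web3.
Distance 3: api3, auth1, web1 — contains auth1.

3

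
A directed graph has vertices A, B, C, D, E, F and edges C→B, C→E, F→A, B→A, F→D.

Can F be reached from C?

No

Explore from C.
Distance 1: reach B, E.
Distance 2: reach A.
The search from C is exhausted; no directed path reaches F.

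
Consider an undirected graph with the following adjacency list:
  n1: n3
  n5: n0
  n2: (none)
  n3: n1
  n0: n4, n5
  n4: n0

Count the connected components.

3

From n0: component {n0, n4, n5}.
From n1: component {n1, n3}.
From n2: component {n2}.
That's 3 components.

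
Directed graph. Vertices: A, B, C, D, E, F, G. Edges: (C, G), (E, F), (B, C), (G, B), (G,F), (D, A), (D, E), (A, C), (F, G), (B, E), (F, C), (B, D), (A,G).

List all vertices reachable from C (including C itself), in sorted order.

A, B, C, D, E, F, G

Start at C.
Its neighbours: G.
Then their neighbours: B, F.
Then next layer: D, E.
Then next layer: A.
Every vertex is now reached.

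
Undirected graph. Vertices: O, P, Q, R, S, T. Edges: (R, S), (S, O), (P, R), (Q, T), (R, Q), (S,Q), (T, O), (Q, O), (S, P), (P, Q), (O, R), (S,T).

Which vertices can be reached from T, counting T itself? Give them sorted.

O, P, Q, R, S, T

Start at T.
Its neighbours: O, Q, S.
Then their neighbours: P, R.
Every vertex is now reached.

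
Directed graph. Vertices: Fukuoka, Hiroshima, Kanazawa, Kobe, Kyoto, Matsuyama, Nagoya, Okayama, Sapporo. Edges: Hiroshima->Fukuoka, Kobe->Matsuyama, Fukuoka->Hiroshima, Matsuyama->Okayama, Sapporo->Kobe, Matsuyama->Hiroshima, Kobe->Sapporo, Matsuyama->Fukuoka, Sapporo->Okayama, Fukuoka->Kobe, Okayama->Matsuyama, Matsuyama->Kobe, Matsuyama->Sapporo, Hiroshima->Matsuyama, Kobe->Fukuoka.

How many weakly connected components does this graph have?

4

From Fukuoka: component {Fukuoka, Hiroshima, Kobe, Matsuyama, Okayama, Sapporo}.
From Kanazawa: component {Kanazawa}.
From Kyoto: component {Kyoto}.
From Nagoya: component {Nagoya}.
That's 4 components.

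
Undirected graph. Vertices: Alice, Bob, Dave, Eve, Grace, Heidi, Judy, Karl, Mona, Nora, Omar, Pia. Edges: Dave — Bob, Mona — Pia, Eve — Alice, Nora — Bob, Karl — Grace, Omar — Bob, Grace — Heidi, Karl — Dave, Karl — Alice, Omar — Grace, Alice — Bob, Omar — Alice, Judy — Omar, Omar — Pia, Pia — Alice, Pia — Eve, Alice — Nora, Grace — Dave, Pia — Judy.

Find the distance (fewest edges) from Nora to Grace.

3

Distance 0: Nora.
Distance 1: Alice, Bob.
Distance 2: Dave, Eve, Karl, Omar, Pia.
Distance 3: Grace, Judy, Mona — contains Grace.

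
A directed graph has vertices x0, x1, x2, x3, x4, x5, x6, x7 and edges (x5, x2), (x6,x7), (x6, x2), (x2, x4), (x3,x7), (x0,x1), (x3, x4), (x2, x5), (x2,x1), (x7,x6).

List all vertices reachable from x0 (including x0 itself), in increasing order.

Start at x0.
Its neighbours: x1.
Nothing further is reachable.

x0, x1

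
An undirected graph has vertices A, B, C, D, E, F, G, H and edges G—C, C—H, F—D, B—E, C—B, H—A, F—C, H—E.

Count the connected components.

1

From A: component {A, B, C, D, E, F, G, H}.
That's 1 component.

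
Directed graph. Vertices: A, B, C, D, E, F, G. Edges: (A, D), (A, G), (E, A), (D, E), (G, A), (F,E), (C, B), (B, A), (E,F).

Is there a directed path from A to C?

Explore from A.
Distance 1: reach D, G.
Distance 2: reach E.
Distance 3: reach F.
The search from A is exhausted; no directed path reaches C.

No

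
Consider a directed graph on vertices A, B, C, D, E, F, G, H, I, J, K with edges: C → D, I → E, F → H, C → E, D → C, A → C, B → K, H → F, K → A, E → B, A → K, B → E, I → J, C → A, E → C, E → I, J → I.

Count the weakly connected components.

From A: component {A, B, C, D, E, I, J, K}.
From F: component {F, H}.
From G: component {G}.
That's 3 components.

3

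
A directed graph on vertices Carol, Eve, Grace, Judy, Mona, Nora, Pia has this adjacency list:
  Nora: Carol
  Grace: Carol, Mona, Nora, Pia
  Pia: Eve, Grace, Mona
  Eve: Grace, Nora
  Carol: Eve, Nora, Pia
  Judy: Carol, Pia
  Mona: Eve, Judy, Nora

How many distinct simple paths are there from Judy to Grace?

Judy→Carol→Eve→Grace
Judy→Carol→Pia→Eve→Grace
Judy→Carol→Pia→Grace
Judy→Carol→Pia→Mona→Eve→Grace
Judy→Pia→Eve→Grace
Judy→Pia→Grace
Judy→Pia→Mona→Eve→Grace
Judy→Pia→Mona→Nora→Carol→Eve→Grace

8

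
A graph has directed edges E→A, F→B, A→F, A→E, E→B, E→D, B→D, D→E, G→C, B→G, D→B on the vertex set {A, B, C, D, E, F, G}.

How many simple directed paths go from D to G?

D→B→G
D→E→A→F→B→G
D→E→B→G

3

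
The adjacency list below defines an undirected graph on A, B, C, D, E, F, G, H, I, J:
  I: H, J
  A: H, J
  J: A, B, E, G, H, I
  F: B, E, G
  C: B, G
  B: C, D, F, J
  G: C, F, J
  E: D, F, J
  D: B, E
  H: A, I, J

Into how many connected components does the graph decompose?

From A: component {A, B, C, D, E, F, G, H, I, J}.
That's 1 component.

1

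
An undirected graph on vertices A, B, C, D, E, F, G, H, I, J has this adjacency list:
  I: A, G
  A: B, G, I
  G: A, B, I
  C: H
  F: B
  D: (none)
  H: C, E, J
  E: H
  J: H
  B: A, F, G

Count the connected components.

From A: component {A, B, F, G, I}.
From C: component {C, E, H, J}.
From D: component {D}.
That's 3 components.

3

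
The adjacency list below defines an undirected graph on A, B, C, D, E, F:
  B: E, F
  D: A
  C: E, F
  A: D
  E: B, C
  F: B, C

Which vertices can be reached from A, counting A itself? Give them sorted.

Start at A.
Its neighbours: D.
Nothing further is reachable.

A, D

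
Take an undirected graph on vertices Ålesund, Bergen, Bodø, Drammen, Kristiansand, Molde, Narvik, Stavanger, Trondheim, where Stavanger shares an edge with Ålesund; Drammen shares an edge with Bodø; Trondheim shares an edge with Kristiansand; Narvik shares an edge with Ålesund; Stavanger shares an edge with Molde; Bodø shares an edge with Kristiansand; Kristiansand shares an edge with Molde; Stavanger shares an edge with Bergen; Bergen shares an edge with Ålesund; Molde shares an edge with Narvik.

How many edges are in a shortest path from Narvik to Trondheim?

Distance 0: Narvik.
Distance 1: Ålesund, Molde.
Distance 2: Bergen, Kristiansand, Stavanger.
Distance 3: Bodø, Trondheim — contains Trondheim.

3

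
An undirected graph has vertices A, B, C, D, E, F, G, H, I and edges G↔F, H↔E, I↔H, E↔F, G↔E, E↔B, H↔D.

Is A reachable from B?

No

Explore from B.
Distance 1: reach E.
Distance 2: reach F, G, H.
Distance 3: reach D, I.
The search is exhausted without reaching A; it lies in a different component.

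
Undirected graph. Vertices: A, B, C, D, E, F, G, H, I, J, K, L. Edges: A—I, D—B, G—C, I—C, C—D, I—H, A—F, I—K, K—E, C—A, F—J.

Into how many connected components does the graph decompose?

2

From A: component {A, B, C, D, E, F, G, H, I, J, K}.
From L: component {L}.
That's 2 components.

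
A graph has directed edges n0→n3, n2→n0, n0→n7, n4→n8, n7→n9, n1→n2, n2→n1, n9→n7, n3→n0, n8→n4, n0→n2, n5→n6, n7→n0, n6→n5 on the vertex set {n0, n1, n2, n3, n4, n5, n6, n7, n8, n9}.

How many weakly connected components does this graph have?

3

From n0: component {n0, n1, n2, n3, n7, n9}.
From n4: component {n4, n8}.
From n5: component {n5, n6}.
That's 3 components.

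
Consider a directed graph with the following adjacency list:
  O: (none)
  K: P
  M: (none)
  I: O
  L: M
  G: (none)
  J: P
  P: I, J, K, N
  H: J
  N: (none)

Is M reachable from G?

G has no outgoing edges, so nothing is reachable from it.

No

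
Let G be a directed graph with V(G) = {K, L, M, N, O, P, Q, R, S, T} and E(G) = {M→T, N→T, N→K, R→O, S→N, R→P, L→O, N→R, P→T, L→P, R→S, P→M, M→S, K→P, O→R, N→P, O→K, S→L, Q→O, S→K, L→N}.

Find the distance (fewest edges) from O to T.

Distance 0: O.
Distance 1: K, R.
Distance 2: P, S.
Distance 3: L, M, N, T — contains T.

3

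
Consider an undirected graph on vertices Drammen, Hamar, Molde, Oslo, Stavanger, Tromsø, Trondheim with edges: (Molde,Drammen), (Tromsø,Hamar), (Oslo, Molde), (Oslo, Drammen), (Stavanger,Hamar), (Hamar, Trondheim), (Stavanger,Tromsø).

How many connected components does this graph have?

From Drammen: component {Drammen, Molde, Oslo}.
From Hamar: component {Hamar, Stavanger, Tromsø, Trondheim}.
That's 2 components.

2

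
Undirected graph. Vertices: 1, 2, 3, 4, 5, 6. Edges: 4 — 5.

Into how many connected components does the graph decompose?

From 1: component {1}.
From 2: component {2}.
From 3: component {3}.
From 4: component {4, 5}.
From 6: component {6}.
That's 5 components.

5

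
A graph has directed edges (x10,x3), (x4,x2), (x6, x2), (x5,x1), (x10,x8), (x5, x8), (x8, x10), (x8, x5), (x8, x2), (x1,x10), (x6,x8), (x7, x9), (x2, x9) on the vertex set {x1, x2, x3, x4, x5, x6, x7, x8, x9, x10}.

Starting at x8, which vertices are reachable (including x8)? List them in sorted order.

x1, x2, x3, x5, x8, x9, x10

Start at x8.
Its neighbours: x2, x5, x10.
Then their neighbours: x1, x3, x9.
Nothing further is reachable.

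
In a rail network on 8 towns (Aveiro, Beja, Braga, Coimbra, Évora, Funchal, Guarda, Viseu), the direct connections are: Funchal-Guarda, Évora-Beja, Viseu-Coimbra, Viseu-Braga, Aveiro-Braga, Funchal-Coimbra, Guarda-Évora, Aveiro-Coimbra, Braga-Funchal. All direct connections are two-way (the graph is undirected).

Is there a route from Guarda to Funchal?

Yes

Explore from Guarda.
Distance 1: reach Évora, Funchal.
Found Funchal.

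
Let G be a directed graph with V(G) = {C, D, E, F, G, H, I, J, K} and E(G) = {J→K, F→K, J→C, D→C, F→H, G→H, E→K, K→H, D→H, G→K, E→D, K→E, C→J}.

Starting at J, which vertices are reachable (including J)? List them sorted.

C, D, E, H, J, K

Start at J.
Its neighbours: C, K.
Then their neighbours: E, H.
Then next layer: D.
Nothing further is reachable.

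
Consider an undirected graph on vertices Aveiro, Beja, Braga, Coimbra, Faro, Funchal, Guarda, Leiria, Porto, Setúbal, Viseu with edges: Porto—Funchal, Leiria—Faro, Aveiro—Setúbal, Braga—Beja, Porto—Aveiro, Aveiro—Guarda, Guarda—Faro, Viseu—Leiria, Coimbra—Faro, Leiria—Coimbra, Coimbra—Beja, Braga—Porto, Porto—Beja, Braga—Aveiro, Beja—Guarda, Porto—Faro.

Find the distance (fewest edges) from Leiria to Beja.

Distance 0: Leiria.
Distance 1: Coimbra, Faro, Viseu.
Distance 2: Beja, Guarda, Porto — contains Beja.

2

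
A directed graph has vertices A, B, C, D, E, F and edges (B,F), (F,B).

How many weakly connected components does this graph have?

From A: component {A}.
From B: component {B, F}.
From C: component {C}.
From D: component {D}.
From E: component {E}.
That's 5 components.

5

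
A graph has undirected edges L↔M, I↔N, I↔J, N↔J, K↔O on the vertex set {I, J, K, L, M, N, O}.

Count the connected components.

3

From I: component {I, J, N}.
From K: component {K, O}.
From L: component {L, M}.
That's 3 components.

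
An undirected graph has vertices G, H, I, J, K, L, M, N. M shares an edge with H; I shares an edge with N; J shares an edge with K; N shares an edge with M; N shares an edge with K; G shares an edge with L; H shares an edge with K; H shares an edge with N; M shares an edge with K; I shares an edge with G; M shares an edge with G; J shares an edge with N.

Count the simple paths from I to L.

I–G–L
I–N–H–K–M–G–L
I–N–H–M–G–L
I–N–J–K–H–M–G–L
I–N–J–K–M–G–L
I–N–K–H–M–G–L
I–N–K–M–G–L
I–N–M–G–L

8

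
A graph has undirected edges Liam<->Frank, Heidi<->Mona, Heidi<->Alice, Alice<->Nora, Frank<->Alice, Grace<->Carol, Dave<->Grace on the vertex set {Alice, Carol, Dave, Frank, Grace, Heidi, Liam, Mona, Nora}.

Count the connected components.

2

From Alice: component {Alice, Frank, Heidi, Liam, Mona, Nora}.
From Carol: component {Carol, Dave, Grace}.
That's 2 components.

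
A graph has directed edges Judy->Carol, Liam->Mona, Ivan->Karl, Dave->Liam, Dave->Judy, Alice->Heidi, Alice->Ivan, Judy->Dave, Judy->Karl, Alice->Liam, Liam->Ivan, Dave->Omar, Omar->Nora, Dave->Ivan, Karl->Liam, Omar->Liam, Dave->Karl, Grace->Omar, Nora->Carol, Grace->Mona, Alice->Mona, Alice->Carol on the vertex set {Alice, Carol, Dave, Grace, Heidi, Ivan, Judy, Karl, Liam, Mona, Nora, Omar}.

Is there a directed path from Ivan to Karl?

Explore from Ivan.
Distance 1: reach Karl.
Found Karl.

Yes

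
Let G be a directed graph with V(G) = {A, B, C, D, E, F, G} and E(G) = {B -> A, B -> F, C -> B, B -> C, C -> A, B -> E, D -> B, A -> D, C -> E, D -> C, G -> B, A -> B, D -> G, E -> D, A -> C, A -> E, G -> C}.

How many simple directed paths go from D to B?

6

D→B
D→C→A→B
D→C→B
D→G→B
D→G→C→A→B
D→G→C→B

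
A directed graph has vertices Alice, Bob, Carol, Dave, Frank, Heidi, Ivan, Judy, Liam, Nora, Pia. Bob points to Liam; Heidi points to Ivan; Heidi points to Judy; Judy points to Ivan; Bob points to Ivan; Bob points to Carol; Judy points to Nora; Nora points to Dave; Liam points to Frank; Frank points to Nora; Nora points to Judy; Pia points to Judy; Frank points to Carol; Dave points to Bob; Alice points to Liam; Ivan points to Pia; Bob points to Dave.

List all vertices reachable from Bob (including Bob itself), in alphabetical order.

Start at Bob.
Its neighbours: Carol, Dave, Ivan, Liam.
Then their neighbours: Frank, Pia.
Then next layer: Judy, Nora.
Nothing further is reachable.

Bob, Carol, Dave, Frank, Ivan, Judy, Liam, Nora, Pia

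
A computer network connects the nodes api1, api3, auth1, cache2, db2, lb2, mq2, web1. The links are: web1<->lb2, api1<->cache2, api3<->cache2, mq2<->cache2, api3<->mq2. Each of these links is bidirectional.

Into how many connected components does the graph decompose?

From api1: component {api1, api3, cache2, mq2}.
From auth1: component {auth1}.
From db2: component {db2}.
From lb2: component {lb2, web1}.
That's 4 components.

4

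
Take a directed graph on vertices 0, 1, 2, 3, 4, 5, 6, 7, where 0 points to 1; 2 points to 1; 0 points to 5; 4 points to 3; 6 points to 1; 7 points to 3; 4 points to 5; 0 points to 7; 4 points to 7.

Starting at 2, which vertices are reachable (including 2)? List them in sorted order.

Start at 2.
Its neighbours: 1.
Nothing further is reachable.

1, 2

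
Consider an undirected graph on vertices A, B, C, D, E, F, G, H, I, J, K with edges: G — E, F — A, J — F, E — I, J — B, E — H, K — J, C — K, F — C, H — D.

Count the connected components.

From A: component {A, B, C, F, J, K}.
From D: component {D, E, G, H, I}.
That's 2 components.

2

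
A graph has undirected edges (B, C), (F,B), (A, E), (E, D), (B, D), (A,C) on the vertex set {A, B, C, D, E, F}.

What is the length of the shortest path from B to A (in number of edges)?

2

Distance 0: B.
Distance 1: C, D, F.
Distance 2: A, E — contains A.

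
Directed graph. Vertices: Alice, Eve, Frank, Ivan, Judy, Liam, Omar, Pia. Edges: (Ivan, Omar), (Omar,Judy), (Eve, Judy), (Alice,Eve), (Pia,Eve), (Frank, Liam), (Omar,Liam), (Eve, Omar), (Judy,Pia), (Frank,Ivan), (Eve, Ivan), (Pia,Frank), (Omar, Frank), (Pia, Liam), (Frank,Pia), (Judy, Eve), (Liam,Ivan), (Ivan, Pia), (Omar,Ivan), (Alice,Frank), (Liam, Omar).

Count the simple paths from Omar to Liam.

10

Omar→Frank→Ivan→Pia→Liam
Omar→Frank→Liam
Omar→Frank→Pia→Liam
Omar→Ivan→Pia→Frank→Liam
Omar→Ivan→Pia→Liam
Omar→Judy→Eve→Ivan→Pia→Frank→Liam
Omar→Judy→Eve→Ivan→Pia→Liam
Omar→Judy→Pia→Frank→Liam
Omar→Judy→Pia→Liam
Omar→Liam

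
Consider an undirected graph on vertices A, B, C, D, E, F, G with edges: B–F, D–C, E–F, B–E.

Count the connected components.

From A: component {A}.
From B: component {B, E, F}.
From C: component {C, D}.
From G: component {G}.
That's 4 components.

4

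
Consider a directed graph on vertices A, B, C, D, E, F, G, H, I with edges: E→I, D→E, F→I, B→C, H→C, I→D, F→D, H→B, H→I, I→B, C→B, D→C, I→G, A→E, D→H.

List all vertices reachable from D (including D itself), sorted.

Start at D.
Its neighbours: C, E, H.
Then their neighbours: B, I.
Then next layer: G.
Nothing further is reachable.

B, C, D, E, G, H, I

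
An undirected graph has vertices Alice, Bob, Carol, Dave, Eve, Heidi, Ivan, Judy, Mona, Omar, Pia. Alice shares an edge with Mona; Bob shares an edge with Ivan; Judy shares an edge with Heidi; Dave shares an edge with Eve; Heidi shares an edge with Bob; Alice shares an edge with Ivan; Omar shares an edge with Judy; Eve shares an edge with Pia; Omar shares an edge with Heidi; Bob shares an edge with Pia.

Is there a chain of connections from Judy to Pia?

Yes

Explore from Judy.
Distance 1: reach Heidi, Omar.
Distance 2: reach Bob.
Distance 3: reach Ivan, Pia.
Found Pia.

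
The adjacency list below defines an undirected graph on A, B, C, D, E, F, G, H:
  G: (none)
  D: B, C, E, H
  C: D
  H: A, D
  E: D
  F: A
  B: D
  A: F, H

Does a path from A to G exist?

No

Explore from A.
Distance 1: reach F, H.
Distance 2: reach D.
Distance 3: reach B, C, E.
The search is exhausted without reaching G; it lies in a different component.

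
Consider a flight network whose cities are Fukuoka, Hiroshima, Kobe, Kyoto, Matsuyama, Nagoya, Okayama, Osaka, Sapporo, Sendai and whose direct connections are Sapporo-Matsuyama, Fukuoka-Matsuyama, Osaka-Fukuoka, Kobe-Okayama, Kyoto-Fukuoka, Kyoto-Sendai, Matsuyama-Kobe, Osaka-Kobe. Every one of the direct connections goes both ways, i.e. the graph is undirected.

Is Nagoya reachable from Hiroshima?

Hiroshima has no edges, so nothing is reachable from it.

No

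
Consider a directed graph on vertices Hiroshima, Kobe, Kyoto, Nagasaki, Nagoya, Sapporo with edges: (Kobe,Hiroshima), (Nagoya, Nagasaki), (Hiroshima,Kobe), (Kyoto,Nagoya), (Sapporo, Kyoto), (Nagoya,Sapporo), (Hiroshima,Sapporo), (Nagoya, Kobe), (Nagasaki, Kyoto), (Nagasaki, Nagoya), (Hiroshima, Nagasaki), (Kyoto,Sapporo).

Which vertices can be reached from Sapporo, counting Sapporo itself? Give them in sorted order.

Hiroshima, Kobe, Kyoto, Nagasaki, Nagoya, Sapporo

Start at Sapporo.
Its neighbours: Kyoto.
Then their neighbours: Nagoya.
Then next layer: Kobe, Nagasaki.
Then next layer: Hiroshima.
Every vertex is now reached.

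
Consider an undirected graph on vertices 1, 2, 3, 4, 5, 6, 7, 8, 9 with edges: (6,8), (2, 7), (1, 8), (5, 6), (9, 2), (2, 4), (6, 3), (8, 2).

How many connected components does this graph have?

1

From 1: component {1, 2, 3, 4, 5, 6, 7, 8, 9}.
That's 1 component.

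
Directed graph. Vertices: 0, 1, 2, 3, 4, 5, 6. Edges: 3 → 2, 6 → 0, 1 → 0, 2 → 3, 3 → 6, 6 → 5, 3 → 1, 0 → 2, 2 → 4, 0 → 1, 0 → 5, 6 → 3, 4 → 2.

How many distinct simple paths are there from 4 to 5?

3

4→2→3→1→0→5
4→2→3→6→0→5
4→2→3→6→5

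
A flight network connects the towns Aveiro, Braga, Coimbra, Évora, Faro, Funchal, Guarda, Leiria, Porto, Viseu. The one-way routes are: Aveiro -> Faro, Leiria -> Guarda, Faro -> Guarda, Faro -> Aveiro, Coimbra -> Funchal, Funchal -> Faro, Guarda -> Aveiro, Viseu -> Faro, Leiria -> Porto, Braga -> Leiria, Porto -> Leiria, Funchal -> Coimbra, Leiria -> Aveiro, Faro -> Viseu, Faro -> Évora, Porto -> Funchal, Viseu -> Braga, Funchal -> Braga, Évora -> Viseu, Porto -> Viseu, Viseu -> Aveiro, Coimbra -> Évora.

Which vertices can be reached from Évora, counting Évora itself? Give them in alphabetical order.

Start at Évora.
Its neighbours: Viseu.
Then their neighbours: Aveiro, Braga, Faro.
Then next layer: Guarda, Leiria.
Then next layer: Porto.
Then next layer: Funchal.
Then next layer: Coimbra.
Every vertex is now reached.

Aveiro, Braga, Coimbra, Évora, Faro, Funchal, Guarda, Leiria, Porto, Viseu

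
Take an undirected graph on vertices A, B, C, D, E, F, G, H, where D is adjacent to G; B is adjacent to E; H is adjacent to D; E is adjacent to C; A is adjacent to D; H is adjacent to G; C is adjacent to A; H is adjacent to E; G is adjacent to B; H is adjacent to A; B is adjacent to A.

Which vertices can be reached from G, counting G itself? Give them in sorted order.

Start at G.
Its neighbours: B, D, H.
Then their neighbours: A, E.
Then next layer: C.
Nothing further is reachable.

A, B, C, D, E, G, H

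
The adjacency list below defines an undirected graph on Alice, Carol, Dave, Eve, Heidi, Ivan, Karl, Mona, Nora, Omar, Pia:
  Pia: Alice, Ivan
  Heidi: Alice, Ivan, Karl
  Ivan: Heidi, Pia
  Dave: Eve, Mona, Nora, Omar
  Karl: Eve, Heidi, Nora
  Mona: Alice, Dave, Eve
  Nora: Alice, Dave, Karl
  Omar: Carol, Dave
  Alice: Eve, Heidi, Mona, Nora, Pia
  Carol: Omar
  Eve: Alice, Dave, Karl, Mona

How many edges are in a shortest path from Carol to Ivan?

Distance 0: Carol.
Distance 1: Omar.
Distance 2: Dave.
Distance 3: Eve, Mona, Nora.
Distance 4: Alice, Karl.
Distance 5: Heidi, Pia.
Distance 6: Ivan — contains Ivan.

6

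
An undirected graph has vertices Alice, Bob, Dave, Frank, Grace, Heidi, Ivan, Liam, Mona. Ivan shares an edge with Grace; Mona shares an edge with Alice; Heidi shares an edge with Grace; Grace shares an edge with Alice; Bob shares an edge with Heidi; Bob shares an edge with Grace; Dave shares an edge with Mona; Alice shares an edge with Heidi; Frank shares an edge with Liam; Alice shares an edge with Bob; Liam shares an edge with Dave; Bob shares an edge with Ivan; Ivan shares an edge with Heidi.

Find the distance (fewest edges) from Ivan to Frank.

6

Distance 0: Ivan.
Distance 1: Bob, Grace, Heidi.
Distance 2: Alice.
Distance 3: Mona.
Distance 4: Dave.
Distance 5: Liam.
Distance 6: Frank — contains Frank.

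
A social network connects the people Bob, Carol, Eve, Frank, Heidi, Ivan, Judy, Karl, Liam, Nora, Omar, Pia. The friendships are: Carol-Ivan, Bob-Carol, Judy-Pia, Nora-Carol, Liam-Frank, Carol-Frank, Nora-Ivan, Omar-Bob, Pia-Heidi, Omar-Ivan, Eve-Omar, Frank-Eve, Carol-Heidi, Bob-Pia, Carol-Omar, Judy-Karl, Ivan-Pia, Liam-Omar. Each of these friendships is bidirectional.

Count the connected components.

1

From Bob: component {Bob, Carol, Eve, Frank, Heidi, Ivan, Judy, Karl, Liam, Nora, Omar, Pia}.
That's 1 component.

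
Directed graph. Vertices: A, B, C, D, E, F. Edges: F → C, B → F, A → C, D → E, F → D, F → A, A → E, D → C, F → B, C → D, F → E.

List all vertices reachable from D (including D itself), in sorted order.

C, D, E

Start at D.
Its neighbours: C, E.
Nothing further is reachable.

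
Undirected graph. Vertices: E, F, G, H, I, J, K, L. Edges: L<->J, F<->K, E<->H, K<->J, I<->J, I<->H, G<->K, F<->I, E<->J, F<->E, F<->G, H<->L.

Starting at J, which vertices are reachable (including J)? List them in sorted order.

Start at J.
Its neighbours: E, I, K, L.
Then their neighbours: F, G, H.
Every vertex is now reached.

E, F, G, H, I, J, K, L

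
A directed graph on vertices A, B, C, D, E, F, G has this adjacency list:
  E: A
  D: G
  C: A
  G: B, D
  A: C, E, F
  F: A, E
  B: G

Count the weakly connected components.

2

From A: component {A, C, E, F}.
From B: component {B, D, G}.
That's 2 components.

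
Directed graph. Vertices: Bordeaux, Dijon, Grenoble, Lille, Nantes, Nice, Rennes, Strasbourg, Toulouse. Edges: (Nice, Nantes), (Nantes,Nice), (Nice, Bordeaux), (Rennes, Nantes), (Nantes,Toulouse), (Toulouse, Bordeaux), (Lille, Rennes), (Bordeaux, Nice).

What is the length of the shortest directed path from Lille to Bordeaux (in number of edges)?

Distance 0: Lille.
Distance 1: Rennes.
Distance 2: Nantes.
Distance 3: Nice, Toulouse.
Distance 4: Bordeaux — contains Bordeaux.

4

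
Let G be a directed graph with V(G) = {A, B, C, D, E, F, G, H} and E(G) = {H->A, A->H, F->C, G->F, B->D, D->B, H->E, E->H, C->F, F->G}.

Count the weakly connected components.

3

From A: component {A, E, H}.
From B: component {B, D}.
From C: component {C, F, G}.
That's 3 components.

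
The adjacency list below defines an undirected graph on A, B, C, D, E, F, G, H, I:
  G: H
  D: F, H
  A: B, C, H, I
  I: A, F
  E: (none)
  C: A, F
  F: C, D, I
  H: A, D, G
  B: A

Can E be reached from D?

Explore from D.
Distance 1: reach F, H.
Distance 2: reach A, C, G, I.
Distance 3: reach B.
The search is exhausted without reaching E; it lies in a different component.

No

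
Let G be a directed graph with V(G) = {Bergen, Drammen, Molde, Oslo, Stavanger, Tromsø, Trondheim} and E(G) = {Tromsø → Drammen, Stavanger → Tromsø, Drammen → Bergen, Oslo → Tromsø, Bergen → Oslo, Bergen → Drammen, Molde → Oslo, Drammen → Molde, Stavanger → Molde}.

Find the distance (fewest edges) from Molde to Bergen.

4

Distance 0: Molde.
Distance 1: Oslo.
Distance 2: Tromsø.
Distance 3: Drammen.
Distance 4: Bergen — contains Bergen.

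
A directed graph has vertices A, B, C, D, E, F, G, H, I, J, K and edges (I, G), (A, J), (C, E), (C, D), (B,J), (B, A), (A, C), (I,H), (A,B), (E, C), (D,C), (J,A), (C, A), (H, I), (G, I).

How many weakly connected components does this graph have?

From A: component {A, B, C, D, E, J}.
From F: component {F}.
From G: component {G, H, I}.
From K: component {K}.
That's 4 components.

4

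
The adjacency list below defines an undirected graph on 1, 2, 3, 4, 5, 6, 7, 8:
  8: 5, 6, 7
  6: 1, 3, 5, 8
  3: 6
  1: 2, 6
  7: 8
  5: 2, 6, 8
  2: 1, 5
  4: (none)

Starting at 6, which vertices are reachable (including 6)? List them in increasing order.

1, 2, 3, 5, 6, 7, 8

Start at 6.
Its neighbours: 1, 3, 5, 8.
Then their neighbours: 2, 7.
Nothing further is reachable.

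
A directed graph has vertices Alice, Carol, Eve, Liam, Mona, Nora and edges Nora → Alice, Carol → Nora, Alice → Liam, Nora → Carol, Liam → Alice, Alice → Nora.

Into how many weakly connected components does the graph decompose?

3

From Alice: component {Alice, Carol, Liam, Nora}.
From Eve: component {Eve}.
From Mona: component {Mona}.
That's 3 components.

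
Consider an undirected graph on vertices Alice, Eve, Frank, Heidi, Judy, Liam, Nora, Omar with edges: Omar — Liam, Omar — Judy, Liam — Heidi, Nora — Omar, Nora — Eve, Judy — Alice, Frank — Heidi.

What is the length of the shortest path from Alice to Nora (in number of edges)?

3

Distance 0: Alice.
Distance 1: Judy.
Distance 2: Omar.
Distance 3: Liam, Nora — contains Nora.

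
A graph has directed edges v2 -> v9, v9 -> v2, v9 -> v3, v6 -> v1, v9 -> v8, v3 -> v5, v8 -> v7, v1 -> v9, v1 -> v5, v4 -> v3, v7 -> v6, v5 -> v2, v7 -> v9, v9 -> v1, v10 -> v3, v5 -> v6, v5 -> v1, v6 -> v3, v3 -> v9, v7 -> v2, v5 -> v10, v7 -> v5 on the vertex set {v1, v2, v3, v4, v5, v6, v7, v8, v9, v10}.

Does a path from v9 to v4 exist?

No

Explore from v9.
Distance 1: reach v1, v2, v3, v8.
Distance 2: reach v5, v7.
Distance 3: reach v6, v10.
The search from v9 is exhausted; no directed path reaches v4.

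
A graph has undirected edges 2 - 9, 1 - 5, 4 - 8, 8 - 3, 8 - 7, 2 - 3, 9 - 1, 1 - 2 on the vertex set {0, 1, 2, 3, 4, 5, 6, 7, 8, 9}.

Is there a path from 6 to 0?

6 has no edges, so nothing is reachable from it.

No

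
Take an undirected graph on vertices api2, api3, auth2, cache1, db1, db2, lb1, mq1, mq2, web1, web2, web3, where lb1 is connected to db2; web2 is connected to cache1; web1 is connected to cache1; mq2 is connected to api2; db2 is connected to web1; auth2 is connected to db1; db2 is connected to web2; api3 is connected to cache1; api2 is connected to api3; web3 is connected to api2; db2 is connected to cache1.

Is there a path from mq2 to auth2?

Explore from mq2.
Distance 1: reach api2.
Distance 2: reach api3, web3.
Distance 3: reach cache1.
Distance 4: reach db2, web1, web2.
Distance 5: reach lb1.
The search is exhausted without reaching auth2; it lies in a different component.

No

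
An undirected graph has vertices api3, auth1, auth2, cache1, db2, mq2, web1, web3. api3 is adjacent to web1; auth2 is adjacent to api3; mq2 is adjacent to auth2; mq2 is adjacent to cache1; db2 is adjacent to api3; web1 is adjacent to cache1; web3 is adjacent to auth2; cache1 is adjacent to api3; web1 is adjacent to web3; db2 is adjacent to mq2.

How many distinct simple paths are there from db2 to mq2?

7

db2–api3–auth2–mq2
db2–api3–auth2–web3–web1–cache1–mq2
db2–api3–cache1–mq2
db2–api3–cache1–web1–web3–auth2–mq2
db2–api3–web1–cache1–mq2
db2–api3–web1–web3–auth2–mq2
db2–mq2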